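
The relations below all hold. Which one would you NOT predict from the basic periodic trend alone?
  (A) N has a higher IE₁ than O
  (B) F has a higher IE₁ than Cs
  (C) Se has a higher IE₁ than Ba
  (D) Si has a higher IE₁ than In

The general trend: IE₁ increases across a period and decreases down a group.
(A) N (period 2, group 15) vs O (period 2, group 16): the stated order contradicts the simple trend.
(B) F (period 2, group 17) vs Cs (period 6, group 1): the stated order agrees with the simple trend.
(C) Se (period 4, group 16) vs Ba (period 6, group 2): the stated order agrees with the simple trend.
(D) Si (period 3, group 14) vs In (period 5, group 13): the stated order agrees with the simple trend.
The exception is (A): pairing an electron in O's 2p⁴ costs repulsion energy, so O ionizes more easily than half-filled N (2p³).

(A)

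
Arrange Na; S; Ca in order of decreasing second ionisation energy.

Na, S, Ca

IE_2 is the cost of taking one more electron from the +1 cation: Na⁺ is the bare [Ne] core; S⁺ still has 5 valence electrons; Ca⁺ still has 1 valence electron.
Breaking into a closed-shell core is much more expensive than removing a leftover valence electron — Na has the largest IE_2 here.
Valence configurations: S⁺ [Ne]3s²3p³, Ca⁺ [Ar]4s¹.
The numbers (kJ/mol): Na 4562, S 2252, Ca 1145.
Overall IE_2 order: Ca < S < Na.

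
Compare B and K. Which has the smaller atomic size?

B

Moving right in a period, electrons are added to the same shell under a stronger nuclear pull, so atoms get smaller; moving down, a new shell is opened and atoms get larger.
Here both period and group differ, so the two effects have to be weighed against each other.
K > B: relative to B, both the across-period and down-group shifts push K's atomic radius up.
Tabulated atomic radius (pm): B 85, K 196.
So B has the smaller atomic size (B < K).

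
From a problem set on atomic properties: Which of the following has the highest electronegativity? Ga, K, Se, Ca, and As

Electronegativity increases across a period and decreases down a group, tracking effective nuclear charge and atomic size.
All lie in period 4, so electronegativity increases left to right.
The highest electronegativity among these belongs to Se.

Se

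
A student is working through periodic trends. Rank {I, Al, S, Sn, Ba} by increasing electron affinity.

Al is in period 3, group 13; S is in period 3, group 16; Sn is in period 5, group 14; I is in period 5, group 17; Ba is in period 6, group 2.
Electron affinity generally becomes more exothermic across a period toward the halogens and less exothermic down a group.
These span different periods and groups, so the two trends combine.
Al > Ba: relative to Ba, both the across-period and down-group shifts push Al's electron affinity up.
Sn > Al: period and group pull opposite ways; the across-period shift dominates (107 vs 42 kJ/mol).
S > Sn: relative to Sn, both the across-period and down-group shifts push S's electron affinity up.
I > S: period and group pull opposite ways; the across-period shift dominates (295 vs 200 kJ/mol).
For reference (kJ/mol): Al 42, S 200, Sn 107, I 295, Ba 14.
So from lowest to highest: Ba < Al < Sn < S < I.

Ba, Al, Sn, S, I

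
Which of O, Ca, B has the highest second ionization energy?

The second ionization energy removes an electron from the +1 ion. For each element: O⁺ still has 5 valence electrons; Ca⁺ still has 1 valence electron; B⁺ still has 2 valence electrons.
All are still removing valence electrons, so compare the +1 ions as you would atoms: IE_2 generally rises across a period (higher Z_eff) and falls down a group (larger shell), subject to the usual subshell exceptions.
Valence configurations: O⁺ [He]2s²2p³, Ca⁺ [Ar]4s¹, B⁺ [He]2s².
The numbers (kJ/mol): O 3388, Ca 1145, B 2427.
So the second ionization energies run Ca < B < O.

O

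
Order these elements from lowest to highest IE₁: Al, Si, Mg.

Al, Mg, Si

IE₁ increases left→right with effective nuclear charge and decreases top→bottom as the valence shell moves farther out.
All lie in period 3; the across-period trend (first ionization energy increases left to right) applies, with the exception below.
Note the exception: Mg has a higher first ionization energy than Al, contrary to the simple trend — Al's single 3p electron is easier to remove than one from Mg's filled 3s².
For reference (kJ/mol): Mg 738, Al 578, Si 786.
So from lowest to highest: Al < Mg < Si.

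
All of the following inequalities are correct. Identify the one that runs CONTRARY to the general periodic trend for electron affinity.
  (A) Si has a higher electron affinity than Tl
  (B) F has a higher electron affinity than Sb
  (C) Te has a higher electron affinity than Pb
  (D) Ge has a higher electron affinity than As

(D)

The general trend: electron affinity increases across a period and decreases down a group.
(A) Si (period 3, group 14) vs Tl (period 6, group 13): the stated order agrees with the simple trend.
(B) F (period 2, group 17) vs Sb (period 5, group 15): the stated order agrees with the simple trend.
(C) Te (period 5, group 16) vs Pb (period 6, group 14): the stated order agrees with the simple trend.
(D) Ge (period 4, group 14) vs As (period 4, group 15): the stated order contradicts the simple trend.
The exception is (D): adding an electron to As's half-filled 4p³ is unfavourable, so Ge (4p²) has the more exothermic EA.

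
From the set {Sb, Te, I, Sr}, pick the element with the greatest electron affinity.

I

Adding an electron releases more energy for atoms nearer the top right (short of the noble gases).
All lie in period 5, so electron affinity increases left to right.
The greatest electron affinity among these belongs to I.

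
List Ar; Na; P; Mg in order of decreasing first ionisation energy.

Na is in period 3, group 1; Mg is in period 3, group 2; P is in period 3, group 15; Ar is in period 3, group 18.
First ionization energy rises across a period (greater Z_eff holds electrons more tightly) and falls down a group (valence electrons are farther from the nucleus).
All lie in period 3, so first ionization energy increases left to right.
So from highest to lowest: Ar > P > Mg > Na.

Ar > P > Mg > Na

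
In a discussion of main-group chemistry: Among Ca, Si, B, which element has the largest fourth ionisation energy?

B

IE_4 is the cost of taking one more electron from the +3 cation: Ca³⁺ is already 1 electron into the core; Si³⁺ still has 1 valence electron; B³⁺ is the bare [He] core.
Core electrons are held far more tightly than valence electrons, so Ca and B top the IE_4 order.
The numbers (kJ/mol): Ca 6491, Si 4356, B 25026.
Hence IE_4: Si < Ca < B.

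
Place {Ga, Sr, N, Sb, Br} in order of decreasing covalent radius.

Sr > Sb > Ga > Br > N

Moving right in a period, electrons are added to the same shell under a stronger nuclear pull, so atoms get smaller; moving down, a new shell is opened and atoms get larger.
Here both period and group differ, so the two effects have to be weighed against each other.
Br > N: period and group pull opposite ways; the down-group shift dominates (114 vs 71 pm).
Ga > Br: both are in period 4; the period trend gives Ga the larger value.
Sb > Ga: the two effects oppose for this pair; the down-group effect wins (140 vs 124 pm).
Sr > Sb: Sr lies to the left of Sb in period 5, so the across-period effect alone puts Sr larger.
Approximate values (pm): N 71, Ga 124, Br 114, Sr 185, Sb 140.
So from largest to smallest: Sr > Sb > Ga > Br > N.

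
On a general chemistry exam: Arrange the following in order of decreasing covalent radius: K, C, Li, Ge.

Moving right in a period, electrons are added to the same shell under a stronger nuclear pull, so atoms get smaller; moving down, a new shell is opened and atoms get larger.
Neither a single period nor a single group — weigh both effects.
Ge > C: they share group 14; the group trend gives Ge the larger value.
Li > Ge: the two effects oppose for this pair; the across-period effect wins (133 vs 121 pm).
K > Li: they share group 1; the group trend gives K the larger value.
For reference (pm): Li 133, C 75, K 196, Ge 121.
So from largest to smallest: K > Li > Ge > C.

K, Li, Ge, C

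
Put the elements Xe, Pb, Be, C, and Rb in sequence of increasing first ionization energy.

Be is in period 2, group 2; C is in period 2, group 14; Rb is in period 5, group 1; Xe is in period 5, group 18; Pb is in period 6, group 14.
Removing the outermost electron gets harder across a period and easier down a group.
Neither a single period nor a single group — weigh both effects.
Pb > Rb: the two effects oppose for this pair; the across-period effect wins (716 vs 403 kJ/mol).
Be > Pb: period and group pull opposite ways; the down-group shift dominates (900 vs 716 kJ/mol).
C > Be: both are in period 2; the period trend gives C the larger value.
Xe > C: the two effects oppose for this pair; the across-period effect wins (1170 vs 1086 kJ/mol).
Tabulated first ionization energy (kJ/mol): Be 900, C 1086, Rb 403, Xe 1170, Pb 716.
So from lowest to highest: Rb < Pb < Be < C < Xe.

Rb, Pb, Be, C, Xe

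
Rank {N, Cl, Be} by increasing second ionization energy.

Be < Cl < N

After 1 electron has been removed, what remains? N⁺ still has 4 valence electrons; Cl⁺ still has 6 valence electrons; Be⁺ still has 1 valence electron.
All are still removing valence electrons, so compare the +1 ions as you would atoms: IE_2 generally rises across a period (higher Z_eff) and falls down a group (larger shell), subject to the usual subshell exceptions.
Valence configurations: N⁺ [He]2s²2p², Cl⁺ [Ne]3s²3p⁴, Be⁺ [He]2s¹.
Tabulated IE_2 (kJ/mol): N 2856, Cl 2298, Be 1757.
Overall IE_2 order: Be < Cl < N.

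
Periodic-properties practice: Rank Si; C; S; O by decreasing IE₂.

O > C > S > Si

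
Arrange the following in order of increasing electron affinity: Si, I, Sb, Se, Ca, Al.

Adding an electron releases more energy for atoms nearer the top right (short of the noble gases).
These span different periods and groups, so the two trends combine.
Al > Ca: relative to Ca, both the across-period and down-group shifts push Al's electron affinity up.
Sb > Al: the two effects oppose for this pair; the across-period effect wins (103 vs 42 kJ/mol).
Si > Sb: the two effects oppose for this pair; the down-group effect wins (134 vs 103 kJ/mol).
Se > Si: period and group pull opposite ways; the across-period shift dominates (195 vs 134 kJ/mol).
I > Se: period and group pull opposite ways; the across-period shift dominates (295 vs 195 kJ/mol).
Tabulated electron affinity (kJ/mol): Al 42, Si 134, Ca 2, Se 195, Sb 103, I 295.
So from lowest to highest: Ca < Al < Sb < Si < Se < I.

Ca < Al < Sb < Si < Se < I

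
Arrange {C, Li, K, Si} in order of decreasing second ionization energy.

Li > K > C > Si

Consider each +1 ion: C⁺ still has 3 valence electrons; Li⁺ is the bare [He] core; K⁺ is the bare [Ar] core; Si⁺ still has 3 valence electrons.
Breaking into a closed-shell core is much more expensive than removing a leftover valence electron — K and Li have the largest IE_2 here.
Valence configurations: C⁺ [He]2s²2p¹, Si⁺ [Ne]3s²3p¹.
Tabulated IE_2 (kJ/mol): C 2353, Li 7298, K 3052, Si 1577.
So the second ionization energies run Si < C < K < Li.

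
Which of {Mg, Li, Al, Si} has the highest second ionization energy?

IE_2 is the cost of taking one more electron from the +1 cation: Mg⁺ still has 1 valence electron; Li⁺ is the bare [He] core; Al⁺ still has 2 valence electrons; Si⁺ still has 3 valence electrons.
Pulling an electron out of a noble-gas core costs far more than removing a remaining valence electron, so Li sits at the high end of IE_2.
Valence configurations: Mg⁺ [Ne]3s¹, Al⁺ [Ne]3s², Si⁺ [Ne]3s²3p¹.
Si⁺ loses a lone 3p electron whereas Al⁺ must break into a filled 3s² pair, so IE_2(Al) > IE_2(Si) even though Si has the higher nuclear charge.
The numbers (kJ/mol): Mg 1451, Li 7298, Al 1817, Si 1577.
Overall IE_2 order: Mg < Si < Al < Li.

Li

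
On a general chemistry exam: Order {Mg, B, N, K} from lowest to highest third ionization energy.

After 2 electrons have been removed, what remains? Mg²⁺ is the bare [Ne] core; B²⁺ still has 1 valence electron; N²⁺ still has 3 valence electrons; K²⁺ is already 1 electron into the core.
Usually core removal costs more than valence removal, but here the competition is close: a tightly held n=2 valence electron can cost more to remove than an n=3 core electron, so the actual values have to decide it.
Valence configurations: B²⁺ [He]2s¹, N²⁺ [He]2s²2p¹.
Approximate IE_3 values (kJ/mol): Mg 7733, B 3660, N 4578, K 4420.
Putting it together, IE_3: B < K < N < Mg.

B, K, N, Mg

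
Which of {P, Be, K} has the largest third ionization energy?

Be

IE_3 is the cost of taking one more electron from the +2 cation: P²⁺ still has 3 valence electrons; Be²⁺ is the bare [He] core; K²⁺ is already 1 electron into the core.
Breaking into a closed-shell core is much more expensive than removing a leftover valence electron — K and Be have the largest IE_3 here.
Tabulated IE_3 (kJ/mol): P 2914, Be 14849, K 4420.
Hence IE_3: P < K < Be.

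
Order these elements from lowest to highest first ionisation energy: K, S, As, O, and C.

K < As < S < C < O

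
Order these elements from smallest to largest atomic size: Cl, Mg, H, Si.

H is in period 1, group 1; Mg is in period 3, group 2; Si is in period 3, group 14; Cl is in period 3, group 17.
Radius decreases left→right (rising Z_eff, same n) and increases top→bottom (higher n).
Neither a single period nor a single group — weigh both effects.
Cl > H: the two effects oppose for this pair; the down-group effect wins (99 vs 32 pm).
Si > Cl: Si lies to the left of Cl in period 3, so the across-period effect alone puts Si larger.
Mg > Si: both are in period 3; the period trend gives Mg the larger value.
Approximate values (pm): H 32, Mg 139, Si 116, Cl 99.
So from smallest to largest: H < Cl < Si < Mg.

H < Cl < Si < Mg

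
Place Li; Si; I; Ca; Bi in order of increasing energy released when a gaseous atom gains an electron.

Ca, Li, Bi, Si, I

Li is in period 2, group 1; Si is in period 3, group 14; Ca is in period 4, group 2; I is in period 5, group 17; Bi is in period 6, group 15.
Electron affinity generally becomes more exothermic across a period toward the halogens and less exothermic down a group.
Neither a single period nor a single group — weigh both effects.
Li > Ca: the two effects oppose for this pair; the down-group effect wins (60 vs 2 kJ/mol).
Bi > Li: period and group pull opposite ways; the across-period shift dominates (91 vs 60 kJ/mol).
Si > Bi: period and group pull opposite ways; the down-group shift dominates (134 vs 91 kJ/mol).
I > Si: the two effects oppose for this pair; the across-period effect wins (295 vs 134 kJ/mol).
For reference (kJ/mol): Li 60, Si 134, Ca 2, I 295, Bi 91.
So from lowest to highest: Ca < Li < Bi < Si < I.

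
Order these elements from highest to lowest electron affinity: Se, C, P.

Se, C, P

Adding an electron releases more energy for atoms nearer the top right (short of the noble gases).
A diagonal step moves right (one effect) and down (the opposite effect) at once.
C > P: period and group pull opposite ways; the down-group shift dominates (122 vs 72 kJ/mol).
Se > C: period and group pull opposite ways; the across-period shift dominates (195 vs 122 kJ/mol).
Approximate values (kJ/mol): C 122, P 72, Se 195.
So from highest to lowest: Se > C > P.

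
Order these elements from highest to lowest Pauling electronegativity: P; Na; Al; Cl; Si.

Cl > P > Si > Al > Na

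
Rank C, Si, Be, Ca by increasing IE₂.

After 1 electron has been removed, what remains? C⁺ still has 3 valence electrons; Si⁺ still has 3 valence electrons; Be⁺ still has 1 valence electron; Ca⁺ still has 1 valence electron.
All are still removing valence electrons, so compare the +1 ions as you would atoms: IE_2 generally rises across a period (higher Z_eff) and falls down a group (larger shell), subject to the usual subshell exceptions.
Valence configurations: C⁺ [He]2s²2p¹, Si⁺ [Ne]3s²3p¹, Be⁺ [He]2s¹, Ca⁺ [Ar]4s¹.
The numbers (kJ/mol): C 2353, Si 1577, Be 1757, Ca 1145.
Overall IE_2 order: Ca < Si < Be < C.

Ca < Si < Be < C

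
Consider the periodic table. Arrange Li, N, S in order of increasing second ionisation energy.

S < N < Li

After 1 electron has been removed, what remains? Li⁺ is the bare [He] core; N⁺ still has 4 valence electrons; S⁺ still has 5 valence electrons.
Pulling an electron out of a noble-gas core costs far more than removing a remaining valence electron, so Li sits at the high end of IE_2.
Valence configurations: N⁺ [He]2s²2p², S⁺ [Ne]3s²3p³.
Approximate IE_2 values (kJ/mol): Li 7298, N 2856, S 2252.
Putting it together, IE_2: S < N < Li.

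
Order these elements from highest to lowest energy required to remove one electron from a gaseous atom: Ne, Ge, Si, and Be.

Ne, Be, Si, Ge

Across a period the outer electron is held more tightly (higher IE₁); down a group it sits in a higher shell, more shielded, and comes off more easily.
These span different periods and groups, so the two trends combine.
Si > Ge: Si sits above Ge in group 14, so the down-group effect alone puts Si higher.
Be > Si: the two effects oppose for this pair; the down-group effect wins (900 vs 786 kJ/mol).
Ne > Be: both are in period 2; the period trend gives Ne the larger value.
Approximate values (kJ/mol): Be 900, Ne 2081, Si 786, Ge 762.
So from highest to lowest: Ne > Be > Si > Ge.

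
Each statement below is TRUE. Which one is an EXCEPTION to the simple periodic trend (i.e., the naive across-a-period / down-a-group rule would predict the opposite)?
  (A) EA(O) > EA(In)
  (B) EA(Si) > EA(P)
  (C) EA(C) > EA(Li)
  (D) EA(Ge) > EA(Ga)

The general trend: electron affinity increases across a period and decreases down a group.
(A) O (period 2, group 16) vs In (period 5, group 13): the stated order agrees with the simple trend.
(B) Si (period 3, group 14) vs P (period 3, group 15): the stated order contradicts the simple trend.
(C) C (period 2, group 14) vs Li (period 2, group 1): the stated order agrees with the simple trend.
(D) Ge (period 4, group 14) vs Ga (period 4, group 13): the stated order agrees with the simple trend.
The exception is (B): adding an electron to P's half-filled 3p³ is unfavourable, so Si (3p²) has the more exothermic EA.

(B)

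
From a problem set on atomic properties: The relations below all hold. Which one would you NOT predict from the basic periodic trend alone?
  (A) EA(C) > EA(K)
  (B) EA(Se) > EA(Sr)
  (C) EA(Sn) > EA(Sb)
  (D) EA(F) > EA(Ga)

The general trend: electron affinity increases across a period and decreases down a group.
(A) C (period 2, group 14) vs K (period 4, group 1): the stated order agrees with the simple trend.
(B) Se (period 4, group 16) vs Sr (period 5, group 2): the stated order agrees with the simple trend.
(C) Sn (period 5, group 14) vs Sb (period 5, group 15): the stated order contradicts the simple trend.
(D) F (period 2, group 17) vs Ga (period 4, group 13): the stated order agrees with the simple trend.
The exception is (C): adding an electron to Sb's half-filled 5p³ is unfavourable, so Sn has the more exothermic EA.

(C)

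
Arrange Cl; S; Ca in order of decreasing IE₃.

IE_3 is the cost of taking one more electron from the +2 cation: Cl²⁺ still has 5 valence electrons; S²⁺ still has 4 valence electrons; Ca²⁺ is the bare [Ar] core.
Breaking into a closed-shell core is much more expensive than removing a leftover valence electron — Ca has the largest IE_3 here.
Valence configurations: Cl²⁺ [Ne]3s²3p³, S²⁺ [Ne]3s²3p².
The numbers (kJ/mol): Cl 3822, S 3357, Ca 4912.
Putting it together, IE_3: S < Cl < Ca.

Ca, Cl, S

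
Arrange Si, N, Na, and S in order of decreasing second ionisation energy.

IE_2 is the cost of taking one more electron from the +1 cation: Si⁺ still has 3 valence electrons; N⁺ still has 4 valence electrons; Na⁺ is the bare [Ne] core; S⁺ still has 5 valence electrons.
Core electrons are held far more tightly than valence electrons, so Na tops the IE_2 order.
Valence configurations: Si⁺ [Ne]3s²3p¹, N⁺ [He]2s²2p², S⁺ [Ne]3s²3p³.
Approximate IE_2 values (kJ/mol): Si 1577, N 2856, Na 4562, S 2252.
Putting it together, IE_2: Si < S < N < Na.

Na > N > S > Si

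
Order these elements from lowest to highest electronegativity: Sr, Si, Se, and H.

Smaller atoms with higher effective nuclear charge are more electronegative.
Neither a single period nor a single group — weigh both effects.
Si > Sr: both effects reinforce here, so Si is clearly the higher of the two.
H > Si: the two effects oppose for this pair; the down-group effect wins (2.20 vs 1.90).
Se > H: the two effects oppose for this pair; the across-period effect wins (2.55 vs 2.20).
For reference (Pauling): H 2.20, Si 1.90, Se 2.55, Sr 0.95.
So from lowest to highest: Sr < Si < H < Se.

Sr < Si < H < Se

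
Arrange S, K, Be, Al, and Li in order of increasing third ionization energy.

Al, S, K, Li, Be

IE_3 is the cost of taking one more electron from the +2 cation: S²⁺ still has 4 valence electrons; K²⁺ is already 1 electron into the core; Be²⁺ is the bare [He] core; Al²⁺ still has 1 valence electron; Li²⁺ is already 1 electron into the core.
Pulling an electron out of a noble-gas core costs far more than removing a remaining valence electron, so K, Li and Be sit at the high end of IE_3.
Valence configurations: S²⁺ [Ne]3s²3p², Al²⁺ [Ne]3s¹.
Approximate IE_3 values (kJ/mol): S 3357, K 4420, Be 14849, Al 2745, Li 11815.
Putting it together, IE_3: Al < S < K < Li < Be.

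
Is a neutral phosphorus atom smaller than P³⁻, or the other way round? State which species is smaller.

Forming P³⁻ adds 3 electrons to P. More electron–electron repulsion in the same shell, with unchanged nuclear charge, lets the cloud expand.
An anion is larger than its parent atom: P³⁻ > P.

P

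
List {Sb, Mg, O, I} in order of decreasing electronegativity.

Electronegativity increases across a period and decreases down a group, tracking effective nuclear charge and atomic size.
These span different periods and groups, so the two trends combine.
Sb > Mg: the two effects oppose for this pair; the across-period effect wins (2.05 vs 1.31).
I > Sb: I lies to the right of Sb in period 5, so the across-period effect alone puts I higher.
O > I: the two effects oppose for this pair; the down-group effect wins (3.44 vs 2.66).
For reference (Pauling): O 3.44, Mg 1.31, Sb 2.05, I 2.66.
So from highest to lowest: O > I > Sb > Mg.

O > I > Sb > Mg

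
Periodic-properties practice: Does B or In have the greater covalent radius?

In

B is in period 2, group 13; In is in period 5, group 13.
Moving right in a period, electrons are added to the same shell under a stronger nuclear pull, so atoms get smaller; moving down, a new shell is opened and atoms get larger.
All are in group 13, so atomic radius increases down the group.
So In has the greater covalent radius (In > B).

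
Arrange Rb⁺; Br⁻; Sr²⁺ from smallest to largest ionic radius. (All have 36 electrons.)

Sr²⁺, Rb⁺, Br⁻

All of these have 36 electrons, so size is governed by nuclear charge alone: the more protons, the stronger the pull on the same electron cloud, and the smaller the ion.
Nuclear charges: Sr²⁺ (Z=38), Rb⁺ (Z=37), Br⁻ (Z=35).
Smallest to largest: Sr²⁺ < Rb⁺ < Br⁻.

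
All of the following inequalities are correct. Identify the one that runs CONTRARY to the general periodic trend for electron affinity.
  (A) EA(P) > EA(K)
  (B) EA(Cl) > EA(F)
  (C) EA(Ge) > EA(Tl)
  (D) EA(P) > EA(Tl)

The general trend: electron affinity increases across a period and decreases down a group.
(A) P (period 3, group 15) vs K (period 4, group 1): the stated order agrees with the simple trend.
(B) Cl (period 3, group 17) vs F (period 2, group 17): the stated order contradicts the simple trend.
(C) Ge (period 4, group 14) vs Tl (period 6, group 13): the stated order agrees with the simple trend.
(D) P (period 3, group 15) vs Tl (period 6, group 13): the stated order agrees with the simple trend.
The exception is (B): F's small 2p subshell makes the incoming electron feel strong e⁻–e⁻ repulsion, so Cl actually releases more energy on gaining an electron.

(B)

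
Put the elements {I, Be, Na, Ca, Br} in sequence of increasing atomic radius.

Across a period the added protons contract the valence shell; down a group each new principal shell makes the atom larger.
These span different periods and groups, so the two trends combine.
Br > Be: the two effects oppose for this pair; the down-group effect wins (114 vs 102 pm).
I > Br: they share group 17; the group trend gives I the larger value.
Na > I: period and group pull opposite ways; the across-period shift dominates (155 vs 133 pm).
Ca > Na: period and group pull opposite ways; the down-group shift dominates (171 vs 155 pm).
Tabulated atomic radius (pm): Be 102, Na 155, Ca 171, Br 114, I 133.
So from smallest to largest: Be < Br < I < Na < Ca.

Be, Br, I, Na, Ca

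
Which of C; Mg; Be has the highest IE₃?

The third ionization energy removes an electron from the +2 ion. For each element: C²⁺ still has 2 valence electrons; Mg²⁺ is the bare [Ne] core; Be²⁺ is the bare [He] core.
Core electrons are held far more tightly than valence electrons, so Mg and Be top the IE_3 order.
Tabulated IE_3 (kJ/mol): C 4620, Mg 7733, Be 14849.
Overall IE_3 order: C < Mg < Be.

Be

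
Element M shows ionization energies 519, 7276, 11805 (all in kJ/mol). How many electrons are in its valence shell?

Look for the largest jump between consecutive ionization energies: IE2/IE1 ≈ 14.0, far larger than any earlier ratio.
That jump marks the point where a core electron is being removed. So the atom has 1 valence electron.

1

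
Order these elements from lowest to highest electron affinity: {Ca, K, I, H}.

H is in period 1, group 1; K is in period 4, group 1; Ca is in period 4, group 2; I is in period 5, group 17.
EA tends to increase across a period and decrease down a group, though the pattern is less regular than for IE or radius.
These span different periods and groups, so the two trends combine.
K > Ca: this pair runs against the simple trend — see the exception note.
H > K: H sits above K in group 1, so the down-group effect alone puts H higher.
I > H: period and group pull opposite ways; the across-period shift dominates (295 vs 73 kJ/mol).
Note the exception: K has a higher electron affinity than Ca, contrary to the simple trend — adding an electron to Ca (ns²) has to open a new, higher-energy np subshell, which is unfavourable.
For reference (kJ/mol): H 73, K 48, Ca 2, I 295.
So from lowest to highest: Ca < K < H < I.

Ca < K < H < I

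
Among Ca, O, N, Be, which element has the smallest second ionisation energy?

Ca

IE_2 is the cost of taking one more electron from the +1 cation: Ca⁺ still has 1 valence electron; O⁺ still has 5 valence electrons; N⁺ still has 4 valence electrons; Be⁺ still has 1 valence electron.
All are still removing valence electrons, so compare the +1 ions as you would atoms: IE_2 generally rises across a period (higher Z_eff) and falls down a group (larger shell), subject to the usual subshell exceptions.
Valence configurations: Ca⁺ [Ar]4s¹, O⁺ [He]2s²2p³, N⁺ [He]2s²2p², Be⁺ [He]2s¹.
The numbers (kJ/mol): Ca 1145, O 3388, N 2856, Be 1757.
Hence IE_2: Ca < Be < N < O.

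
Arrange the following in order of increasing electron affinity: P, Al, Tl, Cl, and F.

Tl, Al, P, F, Cl

F is in period 2, group 17; Al is in period 3, group 13; P is in period 3, group 15; Cl is in period 3, group 17; Tl is in period 6, group 13.
EA tends to increase across a period and decrease down a group, though the pattern is less regular than for IE or radius.
These span different periods and groups, so the two trends combine.
Al > Tl: Al sits above Tl in group 13, so the down-group effect alone puts Al higher.
P > Al: both are in period 3; the period trend gives P the larger value.
F > P: relative to P, both the across-period and down-group shifts push F's electron affinity up.
Cl > F: this pair runs against the simple trend — see the exception note.
Note the exception: Cl has a higher electron affinity than F, contrary to the simple trend — F's small 2p subshell makes the incoming electron feel strong e⁻–e⁻ repulsion, so Cl actually releases more energy on gaining an electron.
Approximate values (kJ/mol): F 328, Al 42, P 72, Cl 349, Tl 19.
So from lowest to highest: Tl < Al < P < F < Cl.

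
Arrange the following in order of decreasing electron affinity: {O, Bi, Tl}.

O is in period 2, group 16; Tl is in period 6, group 13; Bi is in period 6, group 15.
EA tends to increase across a period and decrease down a group, though the pattern is less regular than for IE or radius.
Neither a single period nor a single group — weigh both effects.
Bi > Tl: both are in period 6; the period trend gives Bi the larger value.
O > Bi: relative to Bi, both the across-period and down-group shifts push O's electron affinity up.
For reference (kJ/mol): O 141, Tl 19, Bi 91.
So from highest to lowest: O > Bi > Tl.

O > Bi > Tl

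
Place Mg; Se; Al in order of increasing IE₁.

Mg is in period 3, group 2; Al is in period 3, group 13; Se is in period 4, group 16.
Removing the outermost electron gets harder across a period and easier down a group.
Here both period and group differ, so the two effects have to be weighed against each other.
Mg > Al: this pair runs against the simple trend — see the exception note.
Se > Mg: period and group pull opposite ways; the across-period shift dominates (941 vs 738 kJ/mol).
Note the exception: Mg has a higher first ionization energy than Al, contrary to the simple trend — Al's single 3p electron is easier to remove than one from Mg's filled 3s².
Tabulated first ionization energy (kJ/mol): Mg 738, Al 578, Se 941.
So from lowest to highest: Al < Mg < Se.

Al < Mg < Se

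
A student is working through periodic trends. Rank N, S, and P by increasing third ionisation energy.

IE_3 is the cost of taking one more electron from the +2 cation: N²⁺ still has 3 valence electrons; S²⁺ still has 4 valence electrons; P²⁺ still has 3 valence electrons.
All are still removing valence electrons, so compare the +2 ions as you would atoms: IE_3 generally rises across a period (higher Z_eff) and falls down a group (larger shell), subject to the usual subshell exceptions.
Valence configurations: N²⁺ [He]2s²2p¹, S²⁺ [Ne]3s²3p², P²⁺ [Ne]3s²3p¹.
Approximate IE_3 values (kJ/mol): N 4578, S 3357, P 2914.
Hence IE_3: P < S < N.

P, S, N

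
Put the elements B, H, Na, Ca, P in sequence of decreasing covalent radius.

Atomic radius shrinks across a period as nuclear charge pulls the same shell inward, and grows down a group as new shells are added.
Here both period and group differ, so the two effects have to be weighed against each other.
B > H: the two effects oppose for this pair; the down-group effect wins (85 vs 32 pm).
P > B: period and group pull opposite ways; the down-group shift dominates (111 vs 85 pm).
Na > P: Na lies to the left of P in period 3, so the across-period effect alone puts Na larger.
Ca > Na: period and group pull opposite ways; the down-group shift dominates (171 vs 155 pm).
For reference (pm): H 32, B 85, Na 155, P 111, Ca 171.
So from largest to smallest: Ca > Na > P > B > H.

Ca, Na, P, B, H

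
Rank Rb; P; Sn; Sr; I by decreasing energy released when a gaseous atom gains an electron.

I > Sn > P > Rb > Sr

P is in period 3, group 15; Rb is in period 5, group 1; Sr is in period 5, group 2; Sn is in period 5, group 14; I is in period 5, group 17.
Adding an electron releases more energy for atoms nearer the top right (short of the noble gases).
Here both period and group differ, so the two effects have to be weighed against each other.
Rb > Sr: this pair runs against the simple trend — see the exception note.
P > Rb: relative to Rb, both the across-period and down-group shifts push P's electron affinity up.
Sn > P: this pair runs against the simple trend — see the exception note.
I > Sn: I lies to the right of Sn in period 5, so the across-period effect alone puts I higher.
Note the exception: Rb has a higher electron affinity than Sr, contrary to the simple trend — adding an electron to Sr (ns²) has to open a new, higher-energy np subshell, which is unfavourable.
Note the exception: Sn has a higher electron affinity than P, contrary to the simple trend — adding an electron to P's half-filled np³ subshell costs electron-pairing energy.
For reference (kJ/mol): P 72, Rb 47, Sr 5, Sn 107, I 295.
So from highest to lowest: I > Sn > P > Rb > Sr.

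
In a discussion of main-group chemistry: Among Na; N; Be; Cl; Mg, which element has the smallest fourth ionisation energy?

Cl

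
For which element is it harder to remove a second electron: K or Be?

The second ionization energy removes an electron from the +1 ion. For each element: K⁺ is the bare [Ar] core; Be⁺ still has 1 valence electron.
Pulling an electron out of a noble-gas core costs far more than removing a remaining valence electron, so K sits at the high end of IE_2.
Approximate IE_2 values (kJ/mol): K 3052, Be 1757.
Hence IE_2: Be < K.

K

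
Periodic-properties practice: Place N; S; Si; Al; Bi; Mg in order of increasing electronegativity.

EN rises left→right (higher Z_eff, smaller atoms) and falls top→bottom (larger, more shielded atoms).
Neither a single period nor a single group — weigh both effects.
Al > Mg: both are in period 3; the period trend gives Al the larger value.
Si > Al: both are in period 3; the period trend gives Si the larger value.
Bi > Si: the two effects oppose for this pair; the across-period effect wins (2.02 vs 1.90).
S > Bi: relative to Bi, both the across-period and down-group shifts push S's electronegativity up.
N > S: period and group pull opposite ways; the down-group shift dominates (3.04 vs 2.58).
Tabulated electronegativity (Pauling): N 3.04, Mg 1.31, Al 1.61, Si 1.90, S 2.58, Bi 2.02.
So from lowest to highest: Mg < Al < Si < Bi < S < N.

Mg, Al, Si, Bi, S, N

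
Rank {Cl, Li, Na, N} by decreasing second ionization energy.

Li > Na > N > Cl

Consider each +1 ion: Cl⁺ still has 6 valence electrons; Li⁺ is the bare [He] core; Na⁺ is the bare [Ne] core; N⁺ still has 4 valence electrons.
Pulling an electron out of a noble-gas core costs far more than removing a remaining valence electron, so Na and Li sit at the high end of IE_2.
Valence configurations: Cl⁺ [Ne]3s²3p⁴, N⁺ [He]2s²2p².
Approximate IE_2 values (kJ/mol): Cl 2298, Li 7298, Na 4562, N 2856.
Putting it together, IE_2: Cl < N < Na < Li.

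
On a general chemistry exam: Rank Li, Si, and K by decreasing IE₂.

Li > K > Si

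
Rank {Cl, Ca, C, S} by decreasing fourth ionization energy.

Ca, C, Cl, S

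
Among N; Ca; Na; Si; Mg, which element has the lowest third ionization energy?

After 2 electrons have been removed, what remains? N²⁺ still has 3 valence electrons; Ca²⁺ is the bare [Ar] core; Na²⁺ is already 1 electron into the core; Si²⁺ still has 2 valence electrons; Mg²⁺ is the bare [Ne] core.
Breaking into a closed-shell core is much more expensive than removing a leftover valence electron — Ca, Na and Mg have the largest IE_3 here.
Valence configurations: N²⁺ [He]2s²2p¹, Si²⁺ [Ne]3s².
The numbers (kJ/mol): N 4578, Ca 4912, Na 6910, Si 3232, Mg 7733.
So the third ionization energies run Si < N < Ca < Na < Mg.

Si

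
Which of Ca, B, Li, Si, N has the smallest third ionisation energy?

Si

After 2 electrons have been removed, what remains? Ca²⁺ is the bare [Ar] core; B²⁺ still has 1 valence electron; Li²⁺ is already 1 electron into the core; Si²⁺ still has 2 valence electrons; N²⁺ still has 3 valence electrons.
Breaking into a closed-shell core is much more expensive than removing a leftover valence electron — Ca and Li have the largest IE_3 here.
Valence configurations: B²⁺ [He]2s¹, Si²⁺ [Ne]3s², N²⁺ [He]2s²2p¹.
Tabulated IE_3 (kJ/mol): Ca 4912, B 3660, Li 11815, Si 3232, N 4578.
So the third ionization energies run Si < B < N < Ca < Li.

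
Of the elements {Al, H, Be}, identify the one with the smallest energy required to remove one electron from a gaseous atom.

Al

H is in period 1, group 1; Be is in period 2, group 2; Al is in period 3, group 13.
Across a period the outer electron is held more tightly (higher IE₁); down a group it sits in a higher shell, more shielded, and comes off more easily.
These sit on a diagonal, where the across-period and down-group effects partly cancel.
Be > Al: period and group pull opposite ways; the down-group shift dominates (900 vs 578 kJ/mol).
H > Be: the two effects oppose for this pair; the down-group effect wins (1312 vs 900 kJ/mol).
Approximate values (kJ/mol): H 1312, Be 900, Al 578.
The smallest energy required to remove one electron from a gaseous atom among these belongs to Al.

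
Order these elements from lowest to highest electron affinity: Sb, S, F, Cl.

Atoms with high Z_eff and room in the valence shell (especially the halogens) have the most exothermic electron affinities.
These span different periods and groups, so the two trends combine.
S > Sb: both effects reinforce here, so S is clearly the higher of the two.
F > S: both effects reinforce here, so F is clearly the higher of the two.
Cl > F: this pair runs against the simple trend — see the exception note.
Note the exception: Cl has a higher electron affinity than F, contrary to the simple trend — F's small 2p subshell makes the incoming electron feel strong e⁻–e⁻ repulsion, so Cl actually releases more energy on gaining an electron.
Tabulated electron affinity (kJ/mol): F 328, S 200, Cl 349, Sb 103.
So from lowest to highest: Sb < S < F < Cl.

Sb, S, F, Cl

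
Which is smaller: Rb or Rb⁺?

Rb⁺

Forming Rb⁺ removes 1 electron from Rb. Fewer electrons for the same nuclear charge means less shielding and a higher Z_eff on the remaining electrons, and for main-group metals the entire outer shell is lost.
A cation is smaller than its parent atom: Rb⁺ < Rb.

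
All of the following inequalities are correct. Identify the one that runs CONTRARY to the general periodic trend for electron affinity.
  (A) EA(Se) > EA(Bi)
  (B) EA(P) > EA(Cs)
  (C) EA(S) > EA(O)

(C)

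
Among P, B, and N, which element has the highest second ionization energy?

N

IE_2 is the cost of taking one more electron from the +1 cation: P⁺ still has 4 valence electrons; B⁺ still has 2 valence electrons; N⁺ still has 4 valence electrons.
All are still removing valence electrons, so compare the +1 ions as you would atoms: IE_2 generally rises across a period (higher Z_eff) and falls down a group (larger shell), subject to the usual subshell exceptions.
Valence configurations: P⁺ [Ne]3s²3p², B⁺ [He]2s², N⁺ [He]2s²2p².
Approximate IE_2 values (kJ/mol): P 1907, B 2427, N 2856.
Overall IE_2 order: P < B < N.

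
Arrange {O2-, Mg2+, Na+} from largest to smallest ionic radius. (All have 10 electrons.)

All of these have 10 electrons, so size is governed by nuclear charge alone: the more protons, the stronger the pull on the same electron cloud, and the smaller the ion.
Nuclear charges: Mg2+ (Z=12), Na+ (Z=11), O2- (Z=8).
Largest to smallest: O2- > Na+ > Mg2+.

O2- > Na+ > Mg2+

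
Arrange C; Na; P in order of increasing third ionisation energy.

P < C < Na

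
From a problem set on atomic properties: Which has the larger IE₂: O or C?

O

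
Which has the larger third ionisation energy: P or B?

B

After 2 electrons have been removed, what remains? P²⁺ still has 3 valence electrons; B²⁺ still has 1 valence electron.
All are still removing valence electrons, so compare the +2 ions as you would atoms: IE_3 generally rises across a period (higher Z_eff) and falls down a group (larger shell), subject to the usual subshell exceptions.
Valence configurations: P²⁺ [Ne]3s²3p¹, B²⁺ [He]2s¹.
The numbers (kJ/mol): P 2914, B 3660.
Overall IE_3 order: P < B.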